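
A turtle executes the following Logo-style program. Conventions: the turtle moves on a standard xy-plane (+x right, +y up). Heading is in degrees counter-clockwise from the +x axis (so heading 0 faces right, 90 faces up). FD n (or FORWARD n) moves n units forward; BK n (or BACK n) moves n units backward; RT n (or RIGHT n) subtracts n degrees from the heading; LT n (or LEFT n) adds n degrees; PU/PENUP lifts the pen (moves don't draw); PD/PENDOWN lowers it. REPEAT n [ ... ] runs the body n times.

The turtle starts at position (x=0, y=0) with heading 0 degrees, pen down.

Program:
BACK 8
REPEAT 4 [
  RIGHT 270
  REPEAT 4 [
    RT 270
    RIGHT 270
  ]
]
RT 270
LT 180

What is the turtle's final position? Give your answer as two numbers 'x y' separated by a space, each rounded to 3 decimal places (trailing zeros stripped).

Executing turtle program step by step:
Start: pos=(0,0), heading=0, pen down
BK 8: (0,0) -> (-8,0) [heading=0, draw]
REPEAT 4 [
  -- iteration 1/4 --
  RT 270: heading 0 -> 90
  REPEAT 4 [
    -- iteration 1/4 --
    RT 270: heading 90 -> 180
    RT 270: heading 180 -> 270
    -- iteration 2/4 --
    RT 270: heading 270 -> 0
    RT 270: heading 0 -> 90
    -- iteration 3/4 --
    RT 270: heading 90 -> 180
    RT 270: heading 180 -> 270
    -- iteration 4/4 --
    RT 270: heading 270 -> 0
    RT 270: heading 0 -> 90
  ]
  -- iteration 2/4 --
  RT 270: heading 90 -> 180
  REPEAT 4 [
    -- iteration 1/4 --
    RT 270: heading 180 -> 270
    RT 270: heading 270 -> 0
    -- iteration 2/4 --
    RT 270: heading 0 -> 90
    RT 270: heading 90 -> 180
    -- iteration 3/4 --
    RT 270: heading 180 -> 270
    RT 270: heading 270 -> 0
    -- iteration 4/4 --
    RT 270: heading 0 -> 90
    RT 270: heading 90 -> 180
  ]
  -- iteration 3/4 --
  RT 270: heading 180 -> 270
  REPEAT 4 [
    -- iteration 1/4 --
    RT 270: heading 270 -> 0
    RT 270: heading 0 -> 90
    -- iteration 2/4 --
    RT 270: heading 90 -> 180
    RT 270: heading 180 -> 270
    -- iteration 3/4 --
    RT 270: heading 270 -> 0
    RT 270: heading 0 -> 90
    -- iteration 4/4 --
    RT 270: heading 90 -> 180
    RT 270: heading 180 -> 270
  ]
  -- iteration 4/4 --
  RT 270: heading 270 -> 0
  REPEAT 4 [
    -- iteration 1/4 --
    RT 270: heading 0 -> 90
    RT 270: heading 90 -> 180
    -- iteration 2/4 --
    RT 270: heading 180 -> 270
    RT 270: heading 270 -> 0
    -- iteration 3/4 --
    RT 270: heading 0 -> 90
    RT 270: heading 90 -> 180
    -- iteration 4/4 --
    RT 270: heading 180 -> 270
    RT 270: heading 270 -> 0
  ]
]
RT 270: heading 0 -> 90
LT 180: heading 90 -> 270
Final: pos=(-8,0), heading=270, 1 segment(s) drawn

Answer: -8 0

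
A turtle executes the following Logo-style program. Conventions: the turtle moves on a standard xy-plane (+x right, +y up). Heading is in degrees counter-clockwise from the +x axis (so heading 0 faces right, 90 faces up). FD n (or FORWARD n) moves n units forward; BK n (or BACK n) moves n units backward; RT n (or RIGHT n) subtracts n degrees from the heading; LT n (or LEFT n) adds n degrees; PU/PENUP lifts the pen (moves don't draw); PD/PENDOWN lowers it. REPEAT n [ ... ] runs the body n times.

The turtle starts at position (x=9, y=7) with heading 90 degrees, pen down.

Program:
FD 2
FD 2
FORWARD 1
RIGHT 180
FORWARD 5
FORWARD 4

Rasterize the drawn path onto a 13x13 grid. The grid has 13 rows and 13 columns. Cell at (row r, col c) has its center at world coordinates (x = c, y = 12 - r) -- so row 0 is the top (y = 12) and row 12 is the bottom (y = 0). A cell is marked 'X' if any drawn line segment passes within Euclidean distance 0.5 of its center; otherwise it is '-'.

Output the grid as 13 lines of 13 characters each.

Segment 0: (9,7) -> (9,9)
Segment 1: (9,9) -> (9,11)
Segment 2: (9,11) -> (9,12)
Segment 3: (9,12) -> (9,7)
Segment 4: (9,7) -> (9,3)

Answer: ---------X---
---------X---
---------X---
---------X---
---------X---
---------X---
---------X---
---------X---
---------X---
---------X---
-------------
-------------
-------------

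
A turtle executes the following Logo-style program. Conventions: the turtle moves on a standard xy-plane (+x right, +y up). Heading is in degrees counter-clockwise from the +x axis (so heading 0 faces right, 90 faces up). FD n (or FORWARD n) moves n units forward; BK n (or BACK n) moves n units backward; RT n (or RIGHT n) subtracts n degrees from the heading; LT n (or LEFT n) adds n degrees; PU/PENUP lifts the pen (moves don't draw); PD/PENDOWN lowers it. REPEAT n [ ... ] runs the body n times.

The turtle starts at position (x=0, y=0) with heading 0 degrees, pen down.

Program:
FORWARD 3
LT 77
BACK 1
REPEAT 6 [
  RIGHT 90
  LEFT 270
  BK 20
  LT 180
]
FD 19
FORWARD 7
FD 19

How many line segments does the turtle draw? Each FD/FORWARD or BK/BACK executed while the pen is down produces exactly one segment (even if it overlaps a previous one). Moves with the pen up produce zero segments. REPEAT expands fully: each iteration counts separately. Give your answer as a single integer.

Executing turtle program step by step:
Start: pos=(0,0), heading=0, pen down
FD 3: (0,0) -> (3,0) [heading=0, draw]
LT 77: heading 0 -> 77
BK 1: (3,0) -> (2.775,-0.974) [heading=77, draw]
REPEAT 6 [
  -- iteration 1/6 --
  RT 90: heading 77 -> 347
  LT 270: heading 347 -> 257
  BK 20: (2.775,-0.974) -> (7.274,18.513) [heading=257, draw]
  LT 180: heading 257 -> 77
  -- iteration 2/6 --
  RT 90: heading 77 -> 347
  LT 270: heading 347 -> 257
  BK 20: (7.274,18.513) -> (11.773,38) [heading=257, draw]
  LT 180: heading 257 -> 77
  -- iteration 3/6 --
  RT 90: heading 77 -> 347
  LT 270: heading 347 -> 257
  BK 20: (11.773,38) -> (16.272,57.488) [heading=257, draw]
  LT 180: heading 257 -> 77
  -- iteration 4/6 --
  RT 90: heading 77 -> 347
  LT 270: heading 347 -> 257
  BK 20: (16.272,57.488) -> (20.771,76.975) [heading=257, draw]
  LT 180: heading 257 -> 77
  -- iteration 5/6 --
  RT 90: heading 77 -> 347
  LT 270: heading 347 -> 257
  BK 20: (20.771,76.975) -> (25.27,96.463) [heading=257, draw]
  LT 180: heading 257 -> 77
  -- iteration 6/6 --
  RT 90: heading 77 -> 347
  LT 270: heading 347 -> 257
  BK 20: (25.27,96.463) -> (29.769,115.95) [heading=257, draw]
  LT 180: heading 257 -> 77
]
FD 19: (29.769,115.95) -> (34.043,134.463) [heading=77, draw]
FD 7: (34.043,134.463) -> (35.618,141.284) [heading=77, draw]
FD 19: (35.618,141.284) -> (39.892,159.797) [heading=77, draw]
Final: pos=(39.892,159.797), heading=77, 11 segment(s) drawn
Segments drawn: 11

Answer: 11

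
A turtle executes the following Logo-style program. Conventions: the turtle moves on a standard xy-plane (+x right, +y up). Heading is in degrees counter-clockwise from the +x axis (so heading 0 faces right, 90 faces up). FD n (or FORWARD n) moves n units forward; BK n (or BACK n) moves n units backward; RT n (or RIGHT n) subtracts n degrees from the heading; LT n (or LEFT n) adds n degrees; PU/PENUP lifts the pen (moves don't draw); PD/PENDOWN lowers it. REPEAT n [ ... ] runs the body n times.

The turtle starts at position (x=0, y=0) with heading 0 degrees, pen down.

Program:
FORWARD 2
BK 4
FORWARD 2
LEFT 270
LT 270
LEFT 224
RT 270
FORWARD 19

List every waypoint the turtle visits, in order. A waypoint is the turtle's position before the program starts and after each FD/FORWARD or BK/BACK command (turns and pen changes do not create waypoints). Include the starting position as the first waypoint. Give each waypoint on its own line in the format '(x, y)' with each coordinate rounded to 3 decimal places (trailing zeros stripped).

Executing turtle program step by step:
Start: pos=(0,0), heading=0, pen down
FD 2: (0,0) -> (2,0) [heading=0, draw]
BK 4: (2,0) -> (-2,0) [heading=0, draw]
FD 2: (-2,0) -> (0,0) [heading=0, draw]
LT 270: heading 0 -> 270
LT 270: heading 270 -> 180
LT 224: heading 180 -> 44
RT 270: heading 44 -> 134
FD 19: (0,0) -> (-13.199,13.667) [heading=134, draw]
Final: pos=(-13.199,13.667), heading=134, 4 segment(s) drawn
Waypoints (5 total):
(0, 0)
(2, 0)
(-2, 0)
(0, 0)
(-13.199, 13.667)

Answer: (0, 0)
(2, 0)
(-2, 0)
(0, 0)
(-13.199, 13.667)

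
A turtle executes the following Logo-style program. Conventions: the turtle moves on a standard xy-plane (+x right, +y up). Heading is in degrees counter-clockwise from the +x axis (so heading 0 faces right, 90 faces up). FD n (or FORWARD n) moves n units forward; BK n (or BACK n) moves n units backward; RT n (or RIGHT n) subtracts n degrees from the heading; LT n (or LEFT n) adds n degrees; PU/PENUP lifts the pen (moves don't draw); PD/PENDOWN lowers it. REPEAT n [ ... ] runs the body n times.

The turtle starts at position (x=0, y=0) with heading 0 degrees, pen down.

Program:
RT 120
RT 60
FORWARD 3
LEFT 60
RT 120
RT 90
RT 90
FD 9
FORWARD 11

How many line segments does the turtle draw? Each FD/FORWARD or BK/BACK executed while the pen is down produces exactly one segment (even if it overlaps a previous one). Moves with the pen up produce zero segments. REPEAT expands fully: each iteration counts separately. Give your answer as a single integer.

Executing turtle program step by step:
Start: pos=(0,0), heading=0, pen down
RT 120: heading 0 -> 240
RT 60: heading 240 -> 180
FD 3: (0,0) -> (-3,0) [heading=180, draw]
LT 60: heading 180 -> 240
RT 120: heading 240 -> 120
RT 90: heading 120 -> 30
RT 90: heading 30 -> 300
FD 9: (-3,0) -> (1.5,-7.794) [heading=300, draw]
FD 11: (1.5,-7.794) -> (7,-17.321) [heading=300, draw]
Final: pos=(7,-17.321), heading=300, 3 segment(s) drawn
Segments drawn: 3

Answer: 3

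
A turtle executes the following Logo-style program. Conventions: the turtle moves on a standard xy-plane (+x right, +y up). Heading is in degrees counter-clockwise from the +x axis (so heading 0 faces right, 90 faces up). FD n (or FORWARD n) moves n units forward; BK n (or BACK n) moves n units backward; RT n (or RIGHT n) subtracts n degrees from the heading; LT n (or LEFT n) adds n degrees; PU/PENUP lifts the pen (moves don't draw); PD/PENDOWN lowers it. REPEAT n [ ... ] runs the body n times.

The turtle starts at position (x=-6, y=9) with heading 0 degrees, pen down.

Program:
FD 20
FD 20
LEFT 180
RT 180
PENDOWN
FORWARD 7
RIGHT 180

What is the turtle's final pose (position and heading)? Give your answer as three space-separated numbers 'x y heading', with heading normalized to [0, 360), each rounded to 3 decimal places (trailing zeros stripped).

Executing turtle program step by step:
Start: pos=(-6,9), heading=0, pen down
FD 20: (-6,9) -> (14,9) [heading=0, draw]
FD 20: (14,9) -> (34,9) [heading=0, draw]
LT 180: heading 0 -> 180
RT 180: heading 180 -> 0
PD: pen down
FD 7: (34,9) -> (41,9) [heading=0, draw]
RT 180: heading 0 -> 180
Final: pos=(41,9), heading=180, 3 segment(s) drawn

Answer: 41 9 180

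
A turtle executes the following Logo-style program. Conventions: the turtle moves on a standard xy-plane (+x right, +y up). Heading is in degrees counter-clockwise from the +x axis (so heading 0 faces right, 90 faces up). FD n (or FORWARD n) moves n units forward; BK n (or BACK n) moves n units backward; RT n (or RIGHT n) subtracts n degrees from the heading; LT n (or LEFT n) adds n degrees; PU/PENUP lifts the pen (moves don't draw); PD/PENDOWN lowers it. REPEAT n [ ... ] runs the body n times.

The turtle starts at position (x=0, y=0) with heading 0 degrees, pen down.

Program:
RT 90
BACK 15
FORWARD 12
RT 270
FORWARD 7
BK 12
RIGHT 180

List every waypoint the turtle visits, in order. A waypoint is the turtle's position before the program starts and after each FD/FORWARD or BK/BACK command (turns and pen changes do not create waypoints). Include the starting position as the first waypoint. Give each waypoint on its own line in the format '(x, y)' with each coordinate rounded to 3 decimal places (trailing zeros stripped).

Executing turtle program step by step:
Start: pos=(0,0), heading=0, pen down
RT 90: heading 0 -> 270
BK 15: (0,0) -> (0,15) [heading=270, draw]
FD 12: (0,15) -> (0,3) [heading=270, draw]
RT 270: heading 270 -> 0
FD 7: (0,3) -> (7,3) [heading=0, draw]
BK 12: (7,3) -> (-5,3) [heading=0, draw]
RT 180: heading 0 -> 180
Final: pos=(-5,3), heading=180, 4 segment(s) drawn
Waypoints (5 total):
(0, 0)
(0, 15)
(0, 3)
(7, 3)
(-5, 3)

Answer: (0, 0)
(0, 15)
(0, 3)
(7, 3)
(-5, 3)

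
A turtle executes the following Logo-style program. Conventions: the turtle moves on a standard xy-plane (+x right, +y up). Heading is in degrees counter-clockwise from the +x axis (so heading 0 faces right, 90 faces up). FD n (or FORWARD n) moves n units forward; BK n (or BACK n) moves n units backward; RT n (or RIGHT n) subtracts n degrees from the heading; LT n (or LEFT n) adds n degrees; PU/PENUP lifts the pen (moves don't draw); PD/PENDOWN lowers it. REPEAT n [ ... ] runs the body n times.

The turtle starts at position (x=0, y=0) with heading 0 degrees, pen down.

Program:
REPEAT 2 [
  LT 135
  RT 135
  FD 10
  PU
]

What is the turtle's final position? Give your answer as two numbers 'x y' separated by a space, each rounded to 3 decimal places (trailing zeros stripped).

Executing turtle program step by step:
Start: pos=(0,0), heading=0, pen down
REPEAT 2 [
  -- iteration 1/2 --
  LT 135: heading 0 -> 135
  RT 135: heading 135 -> 0
  FD 10: (0,0) -> (10,0) [heading=0, draw]
  PU: pen up
  -- iteration 2/2 --
  LT 135: heading 0 -> 135
  RT 135: heading 135 -> 0
  FD 10: (10,0) -> (20,0) [heading=0, move]
  PU: pen up
]
Final: pos=(20,0), heading=0, 1 segment(s) drawn

Answer: 20 0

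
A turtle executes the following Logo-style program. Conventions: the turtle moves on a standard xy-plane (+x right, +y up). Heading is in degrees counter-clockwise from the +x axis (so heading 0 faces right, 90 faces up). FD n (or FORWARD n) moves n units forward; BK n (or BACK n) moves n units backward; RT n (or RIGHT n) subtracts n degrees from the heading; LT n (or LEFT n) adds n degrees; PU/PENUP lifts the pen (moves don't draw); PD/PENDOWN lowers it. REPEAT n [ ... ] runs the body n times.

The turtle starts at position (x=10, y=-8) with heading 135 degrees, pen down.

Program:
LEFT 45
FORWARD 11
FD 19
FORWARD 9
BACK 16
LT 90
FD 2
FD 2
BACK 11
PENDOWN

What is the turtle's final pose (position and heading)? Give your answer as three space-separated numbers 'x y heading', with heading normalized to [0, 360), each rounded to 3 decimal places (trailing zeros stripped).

Executing turtle program step by step:
Start: pos=(10,-8), heading=135, pen down
LT 45: heading 135 -> 180
FD 11: (10,-8) -> (-1,-8) [heading=180, draw]
FD 19: (-1,-8) -> (-20,-8) [heading=180, draw]
FD 9: (-20,-8) -> (-29,-8) [heading=180, draw]
BK 16: (-29,-8) -> (-13,-8) [heading=180, draw]
LT 90: heading 180 -> 270
FD 2: (-13,-8) -> (-13,-10) [heading=270, draw]
FD 2: (-13,-10) -> (-13,-12) [heading=270, draw]
BK 11: (-13,-12) -> (-13,-1) [heading=270, draw]
PD: pen down
Final: pos=(-13,-1), heading=270, 7 segment(s) drawn

Answer: -13 -1 270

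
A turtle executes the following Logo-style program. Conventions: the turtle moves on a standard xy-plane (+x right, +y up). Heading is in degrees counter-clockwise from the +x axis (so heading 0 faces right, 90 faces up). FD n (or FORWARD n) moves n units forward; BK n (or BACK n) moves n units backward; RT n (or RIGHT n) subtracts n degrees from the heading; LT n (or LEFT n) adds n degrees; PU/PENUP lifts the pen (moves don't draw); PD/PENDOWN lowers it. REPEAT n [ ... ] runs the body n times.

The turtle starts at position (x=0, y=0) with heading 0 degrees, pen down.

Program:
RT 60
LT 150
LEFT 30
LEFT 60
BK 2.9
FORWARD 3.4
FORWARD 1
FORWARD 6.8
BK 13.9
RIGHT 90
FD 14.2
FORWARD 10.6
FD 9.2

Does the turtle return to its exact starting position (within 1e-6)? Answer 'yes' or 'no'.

Executing turtle program step by step:
Start: pos=(0,0), heading=0, pen down
RT 60: heading 0 -> 300
LT 150: heading 300 -> 90
LT 30: heading 90 -> 120
LT 60: heading 120 -> 180
BK 2.9: (0,0) -> (2.9,0) [heading=180, draw]
FD 3.4: (2.9,0) -> (-0.5,0) [heading=180, draw]
FD 1: (-0.5,0) -> (-1.5,0) [heading=180, draw]
FD 6.8: (-1.5,0) -> (-8.3,0) [heading=180, draw]
BK 13.9: (-8.3,0) -> (5.6,0) [heading=180, draw]
RT 90: heading 180 -> 90
FD 14.2: (5.6,0) -> (5.6,14.2) [heading=90, draw]
FD 10.6: (5.6,14.2) -> (5.6,24.8) [heading=90, draw]
FD 9.2: (5.6,24.8) -> (5.6,34) [heading=90, draw]
Final: pos=(5.6,34), heading=90, 8 segment(s) drawn

Start position: (0, 0)
Final position: (5.6, 34)
Distance = 34.458; >= 1e-6 -> NOT closed

Answer: no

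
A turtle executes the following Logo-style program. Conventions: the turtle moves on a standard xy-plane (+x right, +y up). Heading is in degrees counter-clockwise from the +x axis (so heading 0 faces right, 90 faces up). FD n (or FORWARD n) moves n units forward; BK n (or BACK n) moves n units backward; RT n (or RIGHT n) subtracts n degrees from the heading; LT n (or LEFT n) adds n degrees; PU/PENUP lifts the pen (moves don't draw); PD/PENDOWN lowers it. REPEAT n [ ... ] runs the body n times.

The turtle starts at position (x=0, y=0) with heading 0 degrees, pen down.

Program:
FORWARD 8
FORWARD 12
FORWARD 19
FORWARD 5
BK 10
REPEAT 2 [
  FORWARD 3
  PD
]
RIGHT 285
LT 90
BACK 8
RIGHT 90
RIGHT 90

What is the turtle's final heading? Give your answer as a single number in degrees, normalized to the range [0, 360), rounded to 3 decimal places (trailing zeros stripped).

Answer: 345

Derivation:
Executing turtle program step by step:
Start: pos=(0,0), heading=0, pen down
FD 8: (0,0) -> (8,0) [heading=0, draw]
FD 12: (8,0) -> (20,0) [heading=0, draw]
FD 19: (20,0) -> (39,0) [heading=0, draw]
FD 5: (39,0) -> (44,0) [heading=0, draw]
BK 10: (44,0) -> (34,0) [heading=0, draw]
REPEAT 2 [
  -- iteration 1/2 --
  FD 3: (34,0) -> (37,0) [heading=0, draw]
  PD: pen down
  -- iteration 2/2 --
  FD 3: (37,0) -> (40,0) [heading=0, draw]
  PD: pen down
]
RT 285: heading 0 -> 75
LT 90: heading 75 -> 165
BK 8: (40,0) -> (47.727,-2.071) [heading=165, draw]
RT 90: heading 165 -> 75
RT 90: heading 75 -> 345
Final: pos=(47.727,-2.071), heading=345, 8 segment(s) drawn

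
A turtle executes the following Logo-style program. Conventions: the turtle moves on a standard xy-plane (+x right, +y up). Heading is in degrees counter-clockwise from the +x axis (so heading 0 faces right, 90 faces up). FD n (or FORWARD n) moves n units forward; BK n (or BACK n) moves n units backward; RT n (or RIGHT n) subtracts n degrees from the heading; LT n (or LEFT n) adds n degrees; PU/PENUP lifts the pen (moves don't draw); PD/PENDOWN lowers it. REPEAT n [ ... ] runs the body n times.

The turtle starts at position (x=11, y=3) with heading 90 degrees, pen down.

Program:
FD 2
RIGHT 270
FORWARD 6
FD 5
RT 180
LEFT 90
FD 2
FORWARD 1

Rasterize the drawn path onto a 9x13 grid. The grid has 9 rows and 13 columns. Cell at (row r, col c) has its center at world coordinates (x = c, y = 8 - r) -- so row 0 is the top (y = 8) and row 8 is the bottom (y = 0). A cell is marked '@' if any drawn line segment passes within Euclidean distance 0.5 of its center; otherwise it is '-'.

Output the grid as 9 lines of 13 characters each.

Answer: @------------
@------------
@------------
@@@@@@@@@@@@-
-----------@-
-----------@-
-------------
-------------
-------------

Derivation:
Segment 0: (11,3) -> (11,5)
Segment 1: (11,5) -> (5,5)
Segment 2: (5,5) -> (0,5)
Segment 3: (0,5) -> (-0,7)
Segment 4: (-0,7) -> (-0,8)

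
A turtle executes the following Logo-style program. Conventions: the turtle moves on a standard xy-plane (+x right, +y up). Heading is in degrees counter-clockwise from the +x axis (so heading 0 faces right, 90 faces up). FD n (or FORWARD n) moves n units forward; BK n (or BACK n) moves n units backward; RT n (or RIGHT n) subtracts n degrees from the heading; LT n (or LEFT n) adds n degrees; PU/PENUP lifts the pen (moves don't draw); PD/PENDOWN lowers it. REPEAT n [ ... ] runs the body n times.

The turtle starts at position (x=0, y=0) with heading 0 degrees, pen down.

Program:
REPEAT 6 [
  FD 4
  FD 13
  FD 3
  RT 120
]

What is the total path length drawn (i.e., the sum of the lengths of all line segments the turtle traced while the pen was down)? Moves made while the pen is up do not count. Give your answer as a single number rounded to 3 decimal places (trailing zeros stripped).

Executing turtle program step by step:
Start: pos=(0,0), heading=0, pen down
REPEAT 6 [
  -- iteration 1/6 --
  FD 4: (0,0) -> (4,0) [heading=0, draw]
  FD 13: (4,0) -> (17,0) [heading=0, draw]
  FD 3: (17,0) -> (20,0) [heading=0, draw]
  RT 120: heading 0 -> 240
  -- iteration 2/6 --
  FD 4: (20,0) -> (18,-3.464) [heading=240, draw]
  FD 13: (18,-3.464) -> (11.5,-14.722) [heading=240, draw]
  FD 3: (11.5,-14.722) -> (10,-17.321) [heading=240, draw]
  RT 120: heading 240 -> 120
  -- iteration 3/6 --
  FD 4: (10,-17.321) -> (8,-13.856) [heading=120, draw]
  FD 13: (8,-13.856) -> (1.5,-2.598) [heading=120, draw]
  FD 3: (1.5,-2.598) -> (0,0) [heading=120, draw]
  RT 120: heading 120 -> 0
  -- iteration 4/6 --
  FD 4: (0,0) -> (4,0) [heading=0, draw]
  FD 13: (4,0) -> (17,0) [heading=0, draw]
  FD 3: (17,0) -> (20,0) [heading=0, draw]
  RT 120: heading 0 -> 240
  -- iteration 5/6 --
  FD 4: (20,0) -> (18,-3.464) [heading=240, draw]
  FD 13: (18,-3.464) -> (11.5,-14.722) [heading=240, draw]
  FD 3: (11.5,-14.722) -> (10,-17.321) [heading=240, draw]
  RT 120: heading 240 -> 120
  -- iteration 6/6 --
  FD 4: (10,-17.321) -> (8,-13.856) [heading=120, draw]
  FD 13: (8,-13.856) -> (1.5,-2.598) [heading=120, draw]
  FD 3: (1.5,-2.598) -> (0,0) [heading=120, draw]
  RT 120: heading 120 -> 0
]
Final: pos=(0,0), heading=0, 18 segment(s) drawn

Segment lengths:
  seg 1: (0,0) -> (4,0), length = 4
  seg 2: (4,0) -> (17,0), length = 13
  seg 3: (17,0) -> (20,0), length = 3
  seg 4: (20,0) -> (18,-3.464), length = 4
  seg 5: (18,-3.464) -> (11.5,-14.722), length = 13
  seg 6: (11.5,-14.722) -> (10,-17.321), length = 3
  seg 7: (10,-17.321) -> (8,-13.856), length = 4
  seg 8: (8,-13.856) -> (1.5,-2.598), length = 13
  seg 9: (1.5,-2.598) -> (0,0), length = 3
  seg 10: (0,0) -> (4,0), length = 4
  seg 11: (4,0) -> (17,0), length = 13
  seg 12: (17,0) -> (20,0), length = 3
  seg 13: (20,0) -> (18,-3.464), length = 4
  seg 14: (18,-3.464) -> (11.5,-14.722), length = 13
  seg 15: (11.5,-14.722) -> (10,-17.321), length = 3
  seg 16: (10,-17.321) -> (8,-13.856), length = 4
  seg 17: (8,-13.856) -> (1.5,-2.598), length = 13
  seg 18: (1.5,-2.598) -> (0,0), length = 3
Total = 120

Answer: 120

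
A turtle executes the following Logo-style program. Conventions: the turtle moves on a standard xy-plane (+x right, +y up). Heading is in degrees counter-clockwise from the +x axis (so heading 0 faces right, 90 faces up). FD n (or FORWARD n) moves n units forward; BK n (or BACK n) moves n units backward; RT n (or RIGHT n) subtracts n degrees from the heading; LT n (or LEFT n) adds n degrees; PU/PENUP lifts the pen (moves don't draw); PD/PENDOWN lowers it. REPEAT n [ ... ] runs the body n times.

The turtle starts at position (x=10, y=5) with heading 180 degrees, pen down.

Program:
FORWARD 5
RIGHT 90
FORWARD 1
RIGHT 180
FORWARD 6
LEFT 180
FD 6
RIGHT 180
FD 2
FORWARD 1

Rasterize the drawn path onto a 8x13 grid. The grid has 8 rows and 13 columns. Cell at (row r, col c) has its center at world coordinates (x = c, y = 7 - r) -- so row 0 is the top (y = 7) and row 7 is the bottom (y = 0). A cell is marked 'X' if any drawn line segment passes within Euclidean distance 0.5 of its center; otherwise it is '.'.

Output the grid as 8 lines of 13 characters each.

Segment 0: (10,5) -> (5,5)
Segment 1: (5,5) -> (5,6)
Segment 2: (5,6) -> (5,0)
Segment 3: (5,0) -> (5,6)
Segment 4: (5,6) -> (5,4)
Segment 5: (5,4) -> (5,3)

Answer: .............
.....X.......
.....XXXXXX..
.....X.......
.....X.......
.....X.......
.....X.......
.....X.......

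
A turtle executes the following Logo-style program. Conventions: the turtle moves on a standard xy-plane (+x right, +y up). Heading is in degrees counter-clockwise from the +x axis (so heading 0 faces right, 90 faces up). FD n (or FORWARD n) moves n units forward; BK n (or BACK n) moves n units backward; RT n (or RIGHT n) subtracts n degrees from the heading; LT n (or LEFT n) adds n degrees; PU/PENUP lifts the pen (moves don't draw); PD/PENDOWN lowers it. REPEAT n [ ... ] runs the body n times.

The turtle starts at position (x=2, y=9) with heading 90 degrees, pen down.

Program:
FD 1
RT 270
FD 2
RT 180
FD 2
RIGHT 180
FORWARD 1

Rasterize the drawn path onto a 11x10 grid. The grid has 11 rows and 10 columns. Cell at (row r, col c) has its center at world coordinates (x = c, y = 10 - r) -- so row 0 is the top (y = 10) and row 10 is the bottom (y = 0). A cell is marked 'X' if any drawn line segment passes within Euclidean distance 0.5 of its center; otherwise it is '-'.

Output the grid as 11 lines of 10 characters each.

Answer: XXX-------
--X-------
----------
----------
----------
----------
----------
----------
----------
----------
----------

Derivation:
Segment 0: (2,9) -> (2,10)
Segment 1: (2,10) -> (0,10)
Segment 2: (0,10) -> (2,10)
Segment 3: (2,10) -> (1,10)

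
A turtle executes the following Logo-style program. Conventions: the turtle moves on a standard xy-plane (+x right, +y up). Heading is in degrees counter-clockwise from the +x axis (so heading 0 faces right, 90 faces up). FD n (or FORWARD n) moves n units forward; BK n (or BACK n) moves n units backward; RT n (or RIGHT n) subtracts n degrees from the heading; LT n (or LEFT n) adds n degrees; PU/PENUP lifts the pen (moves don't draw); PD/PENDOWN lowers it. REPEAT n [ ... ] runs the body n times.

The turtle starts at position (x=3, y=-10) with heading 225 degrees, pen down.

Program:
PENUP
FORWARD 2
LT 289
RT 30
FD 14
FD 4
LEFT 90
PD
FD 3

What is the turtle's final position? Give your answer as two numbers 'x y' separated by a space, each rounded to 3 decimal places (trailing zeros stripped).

Executing turtle program step by step:
Start: pos=(3,-10), heading=225, pen down
PU: pen up
FD 2: (3,-10) -> (1.586,-11.414) [heading=225, move]
LT 289: heading 225 -> 154
RT 30: heading 154 -> 124
FD 14: (1.586,-11.414) -> (-6.243,0.192) [heading=124, move]
FD 4: (-6.243,0.192) -> (-8.48,3.508) [heading=124, move]
LT 90: heading 124 -> 214
PD: pen down
FD 3: (-8.48,3.508) -> (-10.967,1.831) [heading=214, draw]
Final: pos=(-10.967,1.831), heading=214, 1 segment(s) drawn

Answer: -10.967 1.831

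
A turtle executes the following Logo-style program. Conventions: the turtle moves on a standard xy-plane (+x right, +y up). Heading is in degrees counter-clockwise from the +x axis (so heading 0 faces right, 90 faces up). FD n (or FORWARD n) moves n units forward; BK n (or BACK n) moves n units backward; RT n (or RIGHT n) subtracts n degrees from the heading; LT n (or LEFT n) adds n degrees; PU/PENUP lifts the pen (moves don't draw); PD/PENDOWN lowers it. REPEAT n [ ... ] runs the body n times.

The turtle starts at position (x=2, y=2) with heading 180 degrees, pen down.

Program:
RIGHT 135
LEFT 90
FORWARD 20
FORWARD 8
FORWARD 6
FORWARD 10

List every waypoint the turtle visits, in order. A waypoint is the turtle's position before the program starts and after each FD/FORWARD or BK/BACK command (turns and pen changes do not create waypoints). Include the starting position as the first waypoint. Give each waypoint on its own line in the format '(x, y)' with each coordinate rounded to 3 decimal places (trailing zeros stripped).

Answer: (2, 2)
(-12.142, 16.142)
(-17.799, 21.799)
(-22.042, 26.042)
(-29.113, 33.113)

Derivation:
Executing turtle program step by step:
Start: pos=(2,2), heading=180, pen down
RT 135: heading 180 -> 45
LT 90: heading 45 -> 135
FD 20: (2,2) -> (-12.142,16.142) [heading=135, draw]
FD 8: (-12.142,16.142) -> (-17.799,21.799) [heading=135, draw]
FD 6: (-17.799,21.799) -> (-22.042,26.042) [heading=135, draw]
FD 10: (-22.042,26.042) -> (-29.113,33.113) [heading=135, draw]
Final: pos=(-29.113,33.113), heading=135, 4 segment(s) drawn
Waypoints (5 total):
(2, 2)
(-12.142, 16.142)
(-17.799, 21.799)
(-22.042, 26.042)
(-29.113, 33.113)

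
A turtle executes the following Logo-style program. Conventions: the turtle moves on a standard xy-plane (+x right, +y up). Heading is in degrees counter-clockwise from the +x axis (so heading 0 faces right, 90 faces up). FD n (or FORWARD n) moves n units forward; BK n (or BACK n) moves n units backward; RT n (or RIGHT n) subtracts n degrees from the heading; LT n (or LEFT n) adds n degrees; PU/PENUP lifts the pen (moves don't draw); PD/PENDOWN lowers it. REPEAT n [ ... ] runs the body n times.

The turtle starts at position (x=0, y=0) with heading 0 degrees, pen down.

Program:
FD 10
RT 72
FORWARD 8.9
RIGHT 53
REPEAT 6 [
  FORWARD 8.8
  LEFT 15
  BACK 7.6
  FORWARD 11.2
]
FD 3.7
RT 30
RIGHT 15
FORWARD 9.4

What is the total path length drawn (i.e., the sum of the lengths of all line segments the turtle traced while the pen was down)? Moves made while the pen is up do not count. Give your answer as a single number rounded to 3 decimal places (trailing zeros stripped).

Executing turtle program step by step:
Start: pos=(0,0), heading=0, pen down
FD 10: (0,0) -> (10,0) [heading=0, draw]
RT 72: heading 0 -> 288
FD 8.9: (10,0) -> (12.75,-8.464) [heading=288, draw]
RT 53: heading 288 -> 235
REPEAT 6 [
  -- iteration 1/6 --
  FD 8.8: (12.75,-8.464) -> (7.703,-15.673) [heading=235, draw]
  LT 15: heading 235 -> 250
  BK 7.6: (7.703,-15.673) -> (10.302,-8.531) [heading=250, draw]
  FD 11.2: (10.302,-8.531) -> (6.472,-19.056) [heading=250, draw]
  -- iteration 2/6 --
  FD 8.8: (6.472,-19.056) -> (3.462,-27.325) [heading=250, draw]
  LT 15: heading 250 -> 265
  BK 7.6: (3.462,-27.325) -> (4.124,-19.754) [heading=265, draw]
  FD 11.2: (4.124,-19.754) -> (3.148,-30.911) [heading=265, draw]
  -- iteration 3/6 --
  FD 8.8: (3.148,-30.911) -> (2.381,-39.678) [heading=265, draw]
  LT 15: heading 265 -> 280
  BK 7.6: (2.381,-39.678) -> (1.061,-32.193) [heading=280, draw]
  FD 11.2: (1.061,-32.193) -> (3.006,-43.223) [heading=280, draw]
  -- iteration 4/6 --
  FD 8.8: (3.006,-43.223) -> (4.534,-51.89) [heading=280, draw]
  LT 15: heading 280 -> 295
  BK 7.6: (4.534,-51.89) -> (1.322,-45.002) [heading=295, draw]
  FD 11.2: (1.322,-45.002) -> (6.056,-55.152) [heading=295, draw]
  -- iteration 5/6 --
  FD 8.8: (6.056,-55.152) -> (9.775,-63.128) [heading=295, draw]
  LT 15: heading 295 -> 310
  BK 7.6: (9.775,-63.128) -> (4.89,-57.306) [heading=310, draw]
  FD 11.2: (4.89,-57.306) -> (12.089,-65.886) [heading=310, draw]
  -- iteration 6/6 --
  FD 8.8: (12.089,-65.886) -> (17.745,-72.627) [heading=310, draw]
  LT 15: heading 310 -> 325
  BK 7.6: (17.745,-72.627) -> (11.52,-68.268) [heading=325, draw]
  FD 11.2: (11.52,-68.268) -> (20.694,-74.692) [heading=325, draw]
]
FD 3.7: (20.694,-74.692) -> (23.725,-76.814) [heading=325, draw]
RT 30: heading 325 -> 295
RT 15: heading 295 -> 280
FD 9.4: (23.725,-76.814) -> (25.357,-86.071) [heading=280, draw]
Final: pos=(25.357,-86.071), heading=280, 22 segment(s) drawn

Segment lengths:
  seg 1: (0,0) -> (10,0), length = 10
  seg 2: (10,0) -> (12.75,-8.464), length = 8.9
  seg 3: (12.75,-8.464) -> (7.703,-15.673), length = 8.8
  seg 4: (7.703,-15.673) -> (10.302,-8.531), length = 7.6
  seg 5: (10.302,-8.531) -> (6.472,-19.056), length = 11.2
  seg 6: (6.472,-19.056) -> (3.462,-27.325), length = 8.8
  seg 7: (3.462,-27.325) -> (4.124,-19.754), length = 7.6
  seg 8: (4.124,-19.754) -> (3.148,-30.911), length = 11.2
  seg 9: (3.148,-30.911) -> (2.381,-39.678), length = 8.8
  seg 10: (2.381,-39.678) -> (1.061,-32.193), length = 7.6
  seg 11: (1.061,-32.193) -> (3.006,-43.223), length = 11.2
  seg 12: (3.006,-43.223) -> (4.534,-51.89), length = 8.8
  seg 13: (4.534,-51.89) -> (1.322,-45.002), length = 7.6
  seg 14: (1.322,-45.002) -> (6.056,-55.152), length = 11.2
  seg 15: (6.056,-55.152) -> (9.775,-63.128), length = 8.8
  seg 16: (9.775,-63.128) -> (4.89,-57.306), length = 7.6
  seg 17: (4.89,-57.306) -> (12.089,-65.886), length = 11.2
  seg 18: (12.089,-65.886) -> (17.745,-72.627), length = 8.8
  seg 19: (17.745,-72.627) -> (11.52,-68.268), length = 7.6
  seg 20: (11.52,-68.268) -> (20.694,-74.692), length = 11.2
  seg 21: (20.694,-74.692) -> (23.725,-76.814), length = 3.7
  seg 22: (23.725,-76.814) -> (25.357,-86.071), length = 9.4
Total = 197.6

Answer: 197.6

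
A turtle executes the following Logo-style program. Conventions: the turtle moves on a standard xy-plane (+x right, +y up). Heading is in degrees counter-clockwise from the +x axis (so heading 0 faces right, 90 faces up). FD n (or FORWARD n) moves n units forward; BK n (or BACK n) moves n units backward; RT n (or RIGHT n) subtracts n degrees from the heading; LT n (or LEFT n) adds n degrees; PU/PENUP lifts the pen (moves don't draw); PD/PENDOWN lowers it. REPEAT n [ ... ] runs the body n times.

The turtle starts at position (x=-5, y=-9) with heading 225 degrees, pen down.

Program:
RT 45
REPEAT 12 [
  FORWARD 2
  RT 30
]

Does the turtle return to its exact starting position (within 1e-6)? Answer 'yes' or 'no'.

Executing turtle program step by step:
Start: pos=(-5,-9), heading=225, pen down
RT 45: heading 225 -> 180
REPEAT 12 [
  -- iteration 1/12 --
  FD 2: (-5,-9) -> (-7,-9) [heading=180, draw]
  RT 30: heading 180 -> 150
  -- iteration 2/12 --
  FD 2: (-7,-9) -> (-8.732,-8) [heading=150, draw]
  RT 30: heading 150 -> 120
  -- iteration 3/12 --
  FD 2: (-8.732,-8) -> (-9.732,-6.268) [heading=120, draw]
  RT 30: heading 120 -> 90
  -- iteration 4/12 --
  FD 2: (-9.732,-6.268) -> (-9.732,-4.268) [heading=90, draw]
  RT 30: heading 90 -> 60
  -- iteration 5/12 --
  FD 2: (-9.732,-4.268) -> (-8.732,-2.536) [heading=60, draw]
  RT 30: heading 60 -> 30
  -- iteration 6/12 --
  FD 2: (-8.732,-2.536) -> (-7,-1.536) [heading=30, draw]
  RT 30: heading 30 -> 0
  -- iteration 7/12 --
  FD 2: (-7,-1.536) -> (-5,-1.536) [heading=0, draw]
  RT 30: heading 0 -> 330
  -- iteration 8/12 --
  FD 2: (-5,-1.536) -> (-3.268,-2.536) [heading=330, draw]
  RT 30: heading 330 -> 300
  -- iteration 9/12 --
  FD 2: (-3.268,-2.536) -> (-2.268,-4.268) [heading=300, draw]
  RT 30: heading 300 -> 270
  -- iteration 10/12 --
  FD 2: (-2.268,-4.268) -> (-2.268,-6.268) [heading=270, draw]
  RT 30: heading 270 -> 240
  -- iteration 11/12 --
  FD 2: (-2.268,-6.268) -> (-3.268,-8) [heading=240, draw]
  RT 30: heading 240 -> 210
  -- iteration 12/12 --
  FD 2: (-3.268,-8) -> (-5,-9) [heading=210, draw]
  RT 30: heading 210 -> 180
]
Final: pos=(-5,-9), heading=180, 12 segment(s) drawn

Start position: (-5, -9)
Final position: (-5, -9)
Distance = 0; < 1e-6 -> CLOSED

Answer: yes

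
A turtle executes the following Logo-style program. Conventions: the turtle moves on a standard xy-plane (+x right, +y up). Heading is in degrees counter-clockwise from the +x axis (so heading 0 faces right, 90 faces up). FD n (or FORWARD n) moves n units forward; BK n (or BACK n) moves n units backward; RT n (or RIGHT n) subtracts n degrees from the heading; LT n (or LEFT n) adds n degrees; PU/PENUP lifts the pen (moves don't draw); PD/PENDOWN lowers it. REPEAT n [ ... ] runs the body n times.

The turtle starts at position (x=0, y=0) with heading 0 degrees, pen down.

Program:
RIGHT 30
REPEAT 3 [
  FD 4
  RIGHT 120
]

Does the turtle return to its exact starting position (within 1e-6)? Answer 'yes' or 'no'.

Answer: yes

Derivation:
Executing turtle program step by step:
Start: pos=(0,0), heading=0, pen down
RT 30: heading 0 -> 330
REPEAT 3 [
  -- iteration 1/3 --
  FD 4: (0,0) -> (3.464,-2) [heading=330, draw]
  RT 120: heading 330 -> 210
  -- iteration 2/3 --
  FD 4: (3.464,-2) -> (0,-4) [heading=210, draw]
  RT 120: heading 210 -> 90
  -- iteration 3/3 --
  FD 4: (0,-4) -> (0,0) [heading=90, draw]
  RT 120: heading 90 -> 330
]
Final: pos=(0,0), heading=330, 3 segment(s) drawn

Start position: (0, 0)
Final position: (0, 0)
Distance = 0; < 1e-6 -> CLOSED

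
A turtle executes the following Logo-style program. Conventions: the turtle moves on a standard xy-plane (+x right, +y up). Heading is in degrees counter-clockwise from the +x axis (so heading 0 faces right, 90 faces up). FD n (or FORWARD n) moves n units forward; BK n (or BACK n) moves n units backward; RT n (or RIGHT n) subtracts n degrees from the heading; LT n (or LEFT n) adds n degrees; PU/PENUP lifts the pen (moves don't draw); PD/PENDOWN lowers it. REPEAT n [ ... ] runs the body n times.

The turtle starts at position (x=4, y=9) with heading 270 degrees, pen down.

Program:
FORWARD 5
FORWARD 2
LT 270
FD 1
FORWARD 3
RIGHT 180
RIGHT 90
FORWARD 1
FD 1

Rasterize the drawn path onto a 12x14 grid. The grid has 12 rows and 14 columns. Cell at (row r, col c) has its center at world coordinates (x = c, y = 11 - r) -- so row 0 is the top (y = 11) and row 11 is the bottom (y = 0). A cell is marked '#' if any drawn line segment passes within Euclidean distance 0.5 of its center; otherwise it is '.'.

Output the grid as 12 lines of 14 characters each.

Answer: ..............
..............
....#.........
....#.........
....#.........
....#.........
....#.........
....#.........
....#.........
#####.........
#.............
#.............

Derivation:
Segment 0: (4,9) -> (4,4)
Segment 1: (4,4) -> (4,2)
Segment 2: (4,2) -> (3,2)
Segment 3: (3,2) -> (-0,2)
Segment 4: (-0,2) -> (-0,1)
Segment 5: (-0,1) -> (-0,0)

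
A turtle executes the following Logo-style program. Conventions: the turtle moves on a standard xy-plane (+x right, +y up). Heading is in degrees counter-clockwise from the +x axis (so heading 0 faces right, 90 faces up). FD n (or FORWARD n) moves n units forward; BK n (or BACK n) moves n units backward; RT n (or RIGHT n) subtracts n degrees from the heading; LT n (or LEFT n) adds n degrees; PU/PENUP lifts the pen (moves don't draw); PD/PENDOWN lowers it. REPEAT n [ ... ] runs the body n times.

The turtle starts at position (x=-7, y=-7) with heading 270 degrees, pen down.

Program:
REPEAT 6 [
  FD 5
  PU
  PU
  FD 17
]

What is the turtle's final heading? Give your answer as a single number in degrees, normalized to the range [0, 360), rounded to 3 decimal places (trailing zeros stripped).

Answer: 270

Derivation:
Executing turtle program step by step:
Start: pos=(-7,-7), heading=270, pen down
REPEAT 6 [
  -- iteration 1/6 --
  FD 5: (-7,-7) -> (-7,-12) [heading=270, draw]
  PU: pen up
  PU: pen up
  FD 17: (-7,-12) -> (-7,-29) [heading=270, move]
  -- iteration 2/6 --
  FD 5: (-7,-29) -> (-7,-34) [heading=270, move]
  PU: pen up
  PU: pen up
  FD 17: (-7,-34) -> (-7,-51) [heading=270, move]
  -- iteration 3/6 --
  FD 5: (-7,-51) -> (-7,-56) [heading=270, move]
  PU: pen up
  PU: pen up
  FD 17: (-7,-56) -> (-7,-73) [heading=270, move]
  -- iteration 4/6 --
  FD 5: (-7,-73) -> (-7,-78) [heading=270, move]
  PU: pen up
  PU: pen up
  FD 17: (-7,-78) -> (-7,-95) [heading=270, move]
  -- iteration 5/6 --
  FD 5: (-7,-95) -> (-7,-100) [heading=270, move]
  PU: pen up
  PU: pen up
  FD 17: (-7,-100) -> (-7,-117) [heading=270, move]
  -- iteration 6/6 --
  FD 5: (-7,-117) -> (-7,-122) [heading=270, move]
  PU: pen up
  PU: pen up
  FD 17: (-7,-122) -> (-7,-139) [heading=270, move]
]
Final: pos=(-7,-139), heading=270, 1 segment(s) drawn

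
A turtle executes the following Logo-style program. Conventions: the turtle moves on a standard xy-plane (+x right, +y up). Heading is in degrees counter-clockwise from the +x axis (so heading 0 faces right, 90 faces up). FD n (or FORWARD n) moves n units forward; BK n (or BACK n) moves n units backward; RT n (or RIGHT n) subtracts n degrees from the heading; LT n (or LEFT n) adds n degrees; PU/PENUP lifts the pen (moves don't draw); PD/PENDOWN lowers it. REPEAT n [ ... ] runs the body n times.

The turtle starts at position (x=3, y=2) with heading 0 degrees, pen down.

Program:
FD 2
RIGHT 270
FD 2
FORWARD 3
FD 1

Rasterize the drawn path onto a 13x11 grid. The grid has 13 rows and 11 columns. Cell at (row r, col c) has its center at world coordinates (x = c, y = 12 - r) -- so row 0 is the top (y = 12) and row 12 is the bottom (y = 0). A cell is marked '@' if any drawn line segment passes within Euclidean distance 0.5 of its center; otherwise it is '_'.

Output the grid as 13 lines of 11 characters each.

Answer: ___________
___________
___________
___________
_____@_____
_____@_____
_____@_____
_____@_____
_____@_____
_____@_____
___@@@_____
___________
___________

Derivation:
Segment 0: (3,2) -> (5,2)
Segment 1: (5,2) -> (5,4)
Segment 2: (5,4) -> (5,7)
Segment 3: (5,7) -> (5,8)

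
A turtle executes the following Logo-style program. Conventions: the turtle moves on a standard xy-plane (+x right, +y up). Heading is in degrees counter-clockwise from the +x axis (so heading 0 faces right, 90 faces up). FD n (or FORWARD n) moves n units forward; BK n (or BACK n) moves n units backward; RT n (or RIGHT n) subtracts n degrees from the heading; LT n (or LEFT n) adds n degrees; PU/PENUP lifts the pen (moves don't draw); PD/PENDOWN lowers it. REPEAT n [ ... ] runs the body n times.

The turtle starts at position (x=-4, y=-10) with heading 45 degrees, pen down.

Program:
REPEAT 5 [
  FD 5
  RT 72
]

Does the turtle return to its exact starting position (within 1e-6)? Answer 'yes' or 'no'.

Answer: yes

Derivation:
Executing turtle program step by step:
Start: pos=(-4,-10), heading=45, pen down
REPEAT 5 [
  -- iteration 1/5 --
  FD 5: (-4,-10) -> (-0.464,-6.464) [heading=45, draw]
  RT 72: heading 45 -> 333
  -- iteration 2/5 --
  FD 5: (-0.464,-6.464) -> (3.991,-8.734) [heading=333, draw]
  RT 72: heading 333 -> 261
  -- iteration 3/5 --
  FD 5: (3.991,-8.734) -> (3.208,-13.673) [heading=261, draw]
  RT 72: heading 261 -> 189
  -- iteration 4/5 --
  FD 5: (3.208,-13.673) -> (-1.73,-14.455) [heading=189, draw]
  RT 72: heading 189 -> 117
  -- iteration 5/5 --
  FD 5: (-1.73,-14.455) -> (-4,-10) [heading=117, draw]
  RT 72: heading 117 -> 45
]
Final: pos=(-4,-10), heading=45, 5 segment(s) drawn

Start position: (-4, -10)
Final position: (-4, -10)
Distance = 0; < 1e-6 -> CLOSED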